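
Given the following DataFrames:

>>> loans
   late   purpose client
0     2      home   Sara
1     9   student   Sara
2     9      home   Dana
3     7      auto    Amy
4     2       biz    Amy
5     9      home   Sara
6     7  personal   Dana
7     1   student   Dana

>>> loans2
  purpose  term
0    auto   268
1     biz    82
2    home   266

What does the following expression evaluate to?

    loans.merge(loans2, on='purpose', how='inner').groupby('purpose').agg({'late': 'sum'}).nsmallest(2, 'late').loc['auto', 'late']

merge on 'purpose' (how='inner') → 5 rows:
   late purpose client  term
0     2    home   Sara   266
1     9    home   Dana   266
2     7    auto    Amy   268
3     2     biz    Amy    82
4     9    home   Sara   266
group by purpose, sum of late:
         late
purpose      
auto        7
biz         2
home       20
take 2 rows with smallest late:
         late
purpose      
biz         2
auto        7
Hence 7.

7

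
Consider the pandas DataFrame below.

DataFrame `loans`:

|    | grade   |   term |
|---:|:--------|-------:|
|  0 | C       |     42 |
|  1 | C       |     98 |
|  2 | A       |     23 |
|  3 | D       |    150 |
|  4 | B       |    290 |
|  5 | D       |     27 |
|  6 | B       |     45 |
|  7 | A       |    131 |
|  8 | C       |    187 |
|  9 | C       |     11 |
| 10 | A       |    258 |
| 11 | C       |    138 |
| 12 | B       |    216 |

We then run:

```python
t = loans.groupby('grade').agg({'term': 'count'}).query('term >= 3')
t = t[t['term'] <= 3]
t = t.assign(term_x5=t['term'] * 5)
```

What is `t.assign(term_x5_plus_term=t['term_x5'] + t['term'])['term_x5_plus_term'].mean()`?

group by grade, count of term:
       term
grade      
A         3
B         3
C         5
D         2
filter rows where term >= 3:
       term
grade      
A         3
B         3
C         5
filter rows where term <= 3:
       term
grade      
A         3
B         3
add column term_x5 = t['term'] * 5:
       term  term_x5
grade               
A         3       15
B         3       15
add column term_x5_plus_term = t['term_x5'] + t['term']:
       term  term_x5  term_x5_plus_term
grade                                  
A         3       15                 18
B         3       15                 18
So mean() = 18.0.

18.0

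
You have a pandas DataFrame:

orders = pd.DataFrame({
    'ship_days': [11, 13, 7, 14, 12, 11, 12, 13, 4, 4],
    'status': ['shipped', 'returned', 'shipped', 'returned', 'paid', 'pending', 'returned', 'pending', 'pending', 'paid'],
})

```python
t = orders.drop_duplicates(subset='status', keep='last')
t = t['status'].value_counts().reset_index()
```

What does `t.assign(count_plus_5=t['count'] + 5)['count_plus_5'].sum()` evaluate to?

drop duplicate status (keep=last):
   ship_days    status
2          7   shipped
6         12  returned
8          4   pending
9          4      paid
value_counts of status:
status
shipped     1
returned    1
pending     1
paid        1
Name: count, dtype: int64
reset_index():
     status  count
0   shipped      1
1  returned      1
2   pending      1
3      paid      1
add column count_plus_5 = t['count'] + 5:
     status  count  count_plus_5
0   shipped      1             6
1  returned      1             6
2   pending      1             6
3      paid      1             6
Reading off the sum of column 'count_plus_5', we get 24.

24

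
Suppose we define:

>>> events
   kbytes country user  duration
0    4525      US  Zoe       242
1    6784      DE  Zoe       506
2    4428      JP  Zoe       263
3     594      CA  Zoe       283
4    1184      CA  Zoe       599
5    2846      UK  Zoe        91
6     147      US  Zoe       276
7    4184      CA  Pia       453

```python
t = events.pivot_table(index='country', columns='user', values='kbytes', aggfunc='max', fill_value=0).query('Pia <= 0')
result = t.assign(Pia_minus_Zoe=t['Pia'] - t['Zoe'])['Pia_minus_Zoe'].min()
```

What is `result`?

pivot: rows=country, cols=user, max(kbytes):
user      Pia   Zoe
country            
CA       4184  1184
DE          0  6784
JP          0  4428
UK          0  2846
US          0  4525
filter rows where Pia <= 0:
user     Pia   Zoe
country           
DE         0  6784
JP         0  4428
UK         0  2846
US         0  4525
add column Pia_minus_Zoe = t['Pia'] - t['Zoe']:
user     Pia   Zoe  Pia_minus_Zoe
country                          
DE         0  6784          -6784
JP         0  4428          -4428
UK         0  2846          -2846
US         0  4525          -4525

-6784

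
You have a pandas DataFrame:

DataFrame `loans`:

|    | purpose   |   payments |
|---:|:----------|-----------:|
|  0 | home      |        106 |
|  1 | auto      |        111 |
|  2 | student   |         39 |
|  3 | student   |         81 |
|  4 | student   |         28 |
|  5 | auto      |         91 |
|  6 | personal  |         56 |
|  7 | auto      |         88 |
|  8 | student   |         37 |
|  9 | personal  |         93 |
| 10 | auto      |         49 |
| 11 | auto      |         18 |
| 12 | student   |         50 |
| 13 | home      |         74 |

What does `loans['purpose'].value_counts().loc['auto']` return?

5

value_counts of purpose:
purpose
auto        5
student     5
home        2
personal    2
Name: count, dtype: int64
Reading off the value at index 'auto', we get 5.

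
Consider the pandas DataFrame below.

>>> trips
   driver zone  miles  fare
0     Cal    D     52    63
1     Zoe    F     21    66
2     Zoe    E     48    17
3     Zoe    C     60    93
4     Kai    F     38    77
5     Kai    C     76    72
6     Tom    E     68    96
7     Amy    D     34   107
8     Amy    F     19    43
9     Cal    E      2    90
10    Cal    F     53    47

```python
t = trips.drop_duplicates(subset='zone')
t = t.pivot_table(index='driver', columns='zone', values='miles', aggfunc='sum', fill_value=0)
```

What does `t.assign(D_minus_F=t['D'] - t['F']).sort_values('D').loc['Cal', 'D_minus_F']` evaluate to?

52

drop duplicate zone (keep=first):
  driver zone  miles  fare
0    Cal    D     52    63
1    Zoe    F     21    66
2    Zoe    E     48    17
3    Zoe    C     60    93
pivot: rows=driver, cols=zone, sum(miles):
zone     C   D   E   F
driver                
Cal      0  52   0   0
Zoe     60   0  48  21
add column D_minus_F = t['D'] - t['F']:
zone     C   D   E   F  D_minus_F
driver                           
Cal      0  52   0   0         52
Zoe     60   0  48  21        -21
sort by D:
zone     C   D   E   F  D_minus_F
driver                           
Zoe     60   0  48  21        -21
Cal      0  52   0   0         52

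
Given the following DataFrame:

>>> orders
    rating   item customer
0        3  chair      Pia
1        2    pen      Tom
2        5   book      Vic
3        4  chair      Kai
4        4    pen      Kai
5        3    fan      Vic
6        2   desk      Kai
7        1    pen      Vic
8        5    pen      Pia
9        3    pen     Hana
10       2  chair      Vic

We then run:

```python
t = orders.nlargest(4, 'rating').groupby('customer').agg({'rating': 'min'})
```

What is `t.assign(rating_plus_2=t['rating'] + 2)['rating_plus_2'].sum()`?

20

take 4 rows with largest rating:
   rating   item customer
2       5   book      Vic
8       5    pen      Pia
3       4  chair      Kai
4       4    pen      Kai
group by customer, min of rating:
          rating
customer        
Kai            4
Pia            5
Vic            5
add column rating_plus_2 = t['rating'] + 2:
          rating  rating_plus_2
customer                       
Kai            4              6
Pia            5              7
Vic            5              7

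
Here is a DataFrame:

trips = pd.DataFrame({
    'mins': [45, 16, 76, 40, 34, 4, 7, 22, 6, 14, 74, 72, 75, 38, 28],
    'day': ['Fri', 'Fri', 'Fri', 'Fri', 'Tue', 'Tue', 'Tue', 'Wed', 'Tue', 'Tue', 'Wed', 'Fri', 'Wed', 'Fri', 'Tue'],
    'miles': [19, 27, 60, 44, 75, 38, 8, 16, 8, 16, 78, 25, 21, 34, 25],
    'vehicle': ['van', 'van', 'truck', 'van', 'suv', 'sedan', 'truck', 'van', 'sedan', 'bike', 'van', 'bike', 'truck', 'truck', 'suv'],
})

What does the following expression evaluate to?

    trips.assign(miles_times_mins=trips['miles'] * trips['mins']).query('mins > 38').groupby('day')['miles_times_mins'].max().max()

add column miles_times_mins = trips['miles'] * trips['mins']:
    mins  day  miles vehicle  miles_times_mins
0     45  Fri     19     van               855
1     16  Fri     27     van               432
2     76  Fri     60   truck              4560
3     40  Fri     44     van              1760
4     34  Tue     75     suv              2550
5      4  Tue     38   sedan               152
6      7  Tue      8   truck                56
7     22  Wed     16     van               352
8      6  Tue      8   sedan                48
9     14  Tue     16    bike               224
10    74  Wed     78     van              5772
11    72  Fri     25    bike              1800
12    75  Wed     21   truck              1575
13    38  Fri     34   truck              1292
14    28  Tue     25     suv               700
filter rows where mins > 38:
    mins  day  miles vehicle  miles_times_mins
0     45  Fri     19     van               855
2     76  Fri     60   truck              4560
3     40  Fri     44     van              1760
10    74  Wed     78     van              5772
11    72  Fri     25    bike              1800
12    75  Wed     21   truck              1575
group by day, max of miles_times_mins:
day
Fri    4560
Wed    5772
Name: miles_times_mins, dtype: int64

5772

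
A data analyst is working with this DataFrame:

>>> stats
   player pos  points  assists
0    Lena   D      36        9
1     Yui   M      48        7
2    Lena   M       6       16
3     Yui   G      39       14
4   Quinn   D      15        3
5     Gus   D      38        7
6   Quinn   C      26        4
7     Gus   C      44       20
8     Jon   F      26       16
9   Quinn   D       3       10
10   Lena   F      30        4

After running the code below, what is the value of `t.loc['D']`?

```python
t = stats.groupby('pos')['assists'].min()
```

3

group by pos, min of assists:
pos
C     4
D     3
F     4
G    14
M     7
Name: assists, dtype: int64
Hence 3.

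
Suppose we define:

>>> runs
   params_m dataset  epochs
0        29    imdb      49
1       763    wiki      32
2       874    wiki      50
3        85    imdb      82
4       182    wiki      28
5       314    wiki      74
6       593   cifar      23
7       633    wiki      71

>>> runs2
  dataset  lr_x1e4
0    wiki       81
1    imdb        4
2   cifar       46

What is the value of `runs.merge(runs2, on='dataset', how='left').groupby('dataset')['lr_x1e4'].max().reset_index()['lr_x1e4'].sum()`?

131

merge on 'dataset' (how='left') → 8 rows:
   params_m dataset  epochs  lr_x1e4
0        29    imdb      49        4
1       763    wiki      32       81
2       874    wiki      50       81
3        85    imdb      82        4
4       182    wiki      28       81
5       314    wiki      74       81
6       593   cifar      23       46
7       633    wiki      71       81
group by dataset, max of lr_x1e4:
dataset
cifar    46
imdb      4
wiki     81
Name: lr_x1e4, dtype: int64
reset_index():
  dataset  lr_x1e4
0   cifar       46
1    imdb        4
2    wiki       81
Reading off the sum of column 'lr_x1e4', we get 131.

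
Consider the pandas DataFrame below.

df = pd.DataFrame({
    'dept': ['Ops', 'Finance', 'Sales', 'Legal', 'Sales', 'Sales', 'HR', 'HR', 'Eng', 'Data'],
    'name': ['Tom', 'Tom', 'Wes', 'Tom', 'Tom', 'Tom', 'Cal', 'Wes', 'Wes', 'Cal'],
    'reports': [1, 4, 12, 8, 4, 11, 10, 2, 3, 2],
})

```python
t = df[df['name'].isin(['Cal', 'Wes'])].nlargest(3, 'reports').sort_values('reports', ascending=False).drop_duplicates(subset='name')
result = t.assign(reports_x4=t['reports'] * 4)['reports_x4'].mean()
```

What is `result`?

filter rows where name in ['Cal', 'Wes']:
    dept name  reports
2  Sales  Wes       12
6     HR  Cal       10
7     HR  Wes        2
8    Eng  Wes        3
9   Data  Cal        2
take 3 rows with largest reports:
    dept name  reports
2  Sales  Wes       12
6     HR  Cal       10
8    Eng  Wes        3
sort by reports descending:
    dept name  reports
2  Sales  Wes       12
6     HR  Cal       10
8    Eng  Wes        3
drop duplicate name (keep=first):
    dept name  reports
2  Sales  Wes       12
6     HR  Cal       10
add column reports_x4 = t['reports'] * 4:
    dept name  reports  reports_x4
2  Sales  Wes       12          48
6     HR  Cal       10          40
So mean() = 44.0.

44.0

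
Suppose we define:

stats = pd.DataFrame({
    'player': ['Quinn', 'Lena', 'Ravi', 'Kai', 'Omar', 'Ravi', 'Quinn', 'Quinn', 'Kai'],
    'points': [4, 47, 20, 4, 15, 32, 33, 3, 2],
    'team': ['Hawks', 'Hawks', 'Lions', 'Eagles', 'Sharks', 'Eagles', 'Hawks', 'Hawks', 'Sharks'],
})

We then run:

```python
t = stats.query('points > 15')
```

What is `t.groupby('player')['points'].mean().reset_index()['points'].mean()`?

filter rows where points > 15:
  player  points    team
1   Lena      47   Hawks
2   Ravi      20   Lions
5   Ravi      32  Eagles
6  Quinn      33   Hawks
group by player, mean of points:
player
Lena     47.0
Quinn    33.0
Ravi     26.0
Name: points, dtype: float64
reset_index():
  player  points
0   Lena    47.0
1  Quinn    33.0
2   Ravi    26.0

35.3333333333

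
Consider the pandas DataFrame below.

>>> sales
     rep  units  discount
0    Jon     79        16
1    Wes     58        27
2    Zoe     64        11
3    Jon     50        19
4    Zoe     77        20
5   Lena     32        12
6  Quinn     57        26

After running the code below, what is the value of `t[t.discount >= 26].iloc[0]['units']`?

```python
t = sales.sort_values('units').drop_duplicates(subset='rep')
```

57

sort by units:
     rep  units  discount
5   Lena     32        12
3    Jon     50        19
6  Quinn     57        26
1    Wes     58        27
2    Zoe     64        11
4    Zoe     77        20
0    Jon     79        16
drop duplicate rep (keep=first):
     rep  units  discount
5   Lena     32        12
3    Jon     50        19
6  Quinn     57        26
1    Wes     58        27
2    Zoe     64        11
filter rows where discount >= 26:
     rep  units  discount
6  Quinn     57        26
1    Wes     58        27
So iloc[0]['units'] = 57.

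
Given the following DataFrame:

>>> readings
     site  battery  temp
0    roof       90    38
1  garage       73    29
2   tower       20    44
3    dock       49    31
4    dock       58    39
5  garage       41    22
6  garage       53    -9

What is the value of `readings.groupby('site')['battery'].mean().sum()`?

group by site, mean of battery:
site
dock      53.500000
garage    55.666667
roof      90.000000
tower     20.000000
Name: battery, dtype: float64
Reading off the sum of the resulting series, we get 219.166666667.

219.166666667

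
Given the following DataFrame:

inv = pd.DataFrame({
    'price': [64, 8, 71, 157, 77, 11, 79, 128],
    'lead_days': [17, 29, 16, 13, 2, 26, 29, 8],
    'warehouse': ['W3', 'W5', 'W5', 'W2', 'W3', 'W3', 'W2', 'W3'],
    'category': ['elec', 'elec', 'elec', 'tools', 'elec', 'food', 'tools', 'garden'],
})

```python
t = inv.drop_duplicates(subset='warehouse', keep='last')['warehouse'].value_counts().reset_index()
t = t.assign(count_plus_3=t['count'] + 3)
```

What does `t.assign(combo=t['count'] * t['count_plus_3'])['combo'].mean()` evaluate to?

drop duplicate warehouse (keep=last):
   price  lead_days warehouse category
2     71         16        W5     elec
6     79         29        W2    tools
7    128          8        W3   garden
value_counts of warehouse:
warehouse
W5    1
W2    1
W3    1
Name: count, dtype: int64
reset_index():
  warehouse  count
0        W5      1
1        W2      1
2        W3      1
add column count_plus_3 = t['count'] + 3:
  warehouse  count  count_plus_3
0        W5      1             4
1        W2      1             4
2        W3      1             4
add column combo = t['count'] * t['count_plus_3']:
  warehouse  count  count_plus_3  combo
0        W5      1             4      4
1        W2      1             4      4
2        W3      1             4      4
Finally, mean of column 'combo' = 4.0.

4.0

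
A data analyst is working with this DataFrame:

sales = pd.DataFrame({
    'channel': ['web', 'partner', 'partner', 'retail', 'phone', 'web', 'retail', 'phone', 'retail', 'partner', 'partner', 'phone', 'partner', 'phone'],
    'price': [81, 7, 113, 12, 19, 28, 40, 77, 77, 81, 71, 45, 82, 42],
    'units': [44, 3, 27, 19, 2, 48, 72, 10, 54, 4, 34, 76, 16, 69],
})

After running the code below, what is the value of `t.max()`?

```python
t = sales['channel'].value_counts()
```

value_counts of channel:
channel
partner    5
phone      4
retail     3
web        2
Name: count, dtype: int64

5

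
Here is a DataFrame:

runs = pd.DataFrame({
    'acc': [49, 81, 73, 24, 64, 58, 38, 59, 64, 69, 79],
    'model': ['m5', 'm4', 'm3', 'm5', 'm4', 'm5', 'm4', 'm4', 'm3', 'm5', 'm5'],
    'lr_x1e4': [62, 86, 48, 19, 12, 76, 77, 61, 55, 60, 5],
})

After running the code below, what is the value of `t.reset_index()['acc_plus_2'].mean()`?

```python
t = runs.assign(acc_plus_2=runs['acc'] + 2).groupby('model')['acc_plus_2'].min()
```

add column acc_plus_2 = runs['acc'] + 2:
    acc model  lr_x1e4  acc_plus_2
0    49    m5       62          51
1    81    m4       86          83
2    73    m3       48          75
3    24    m5       19          26
4    64    m4       12          66
5    58    m5       76          60
6    38    m4       77          40
7    59    m4       61          61
8    64    m3       55          66
9    69    m5       60          71
10   79    m5        5          81
group by model, min of acc_plus_2:
model
m3    66
m4    40
m5    26
Name: acc_plus_2, dtype: int64
reset_index():
  model  acc_plus_2
0    m3          66
1    m4          40
2    m5          26
mean of column 'acc_plus_2' → 44.0

44.0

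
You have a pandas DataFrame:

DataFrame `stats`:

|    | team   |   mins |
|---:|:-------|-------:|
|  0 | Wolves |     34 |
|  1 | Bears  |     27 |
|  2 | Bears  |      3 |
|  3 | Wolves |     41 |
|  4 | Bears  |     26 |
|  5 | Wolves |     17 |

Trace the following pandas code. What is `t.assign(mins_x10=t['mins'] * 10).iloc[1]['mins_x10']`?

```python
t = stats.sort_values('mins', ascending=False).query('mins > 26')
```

340

sort by mins descending:
     team  mins
3  Wolves    41
0  Wolves    34
1   Bears    27
4   Bears    26
5  Wolves    17
2   Bears     3
filter rows where mins > 26:
     team  mins
3  Wolves    41
0  Wolves    34
1   Bears    27
add column mins_x10 = t['mins'] * 10:
     team  mins  mins_x10
3  Wolves    41       410
0  Wolves    34       340
1   Bears    27       270
So iloc[1]['mins_x10'] = 340.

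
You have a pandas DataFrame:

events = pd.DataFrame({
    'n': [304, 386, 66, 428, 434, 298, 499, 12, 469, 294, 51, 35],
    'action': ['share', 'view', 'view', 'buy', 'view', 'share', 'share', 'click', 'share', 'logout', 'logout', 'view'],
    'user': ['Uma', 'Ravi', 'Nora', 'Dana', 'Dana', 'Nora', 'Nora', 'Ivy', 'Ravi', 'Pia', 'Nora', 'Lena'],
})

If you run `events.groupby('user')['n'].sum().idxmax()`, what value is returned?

group by user, sum of n:
user
Dana    862
Ivy      12
Lena     35
Nora    914
Pia     294
Ravi    855
Uma     304
Name: n, dtype: int64

Nora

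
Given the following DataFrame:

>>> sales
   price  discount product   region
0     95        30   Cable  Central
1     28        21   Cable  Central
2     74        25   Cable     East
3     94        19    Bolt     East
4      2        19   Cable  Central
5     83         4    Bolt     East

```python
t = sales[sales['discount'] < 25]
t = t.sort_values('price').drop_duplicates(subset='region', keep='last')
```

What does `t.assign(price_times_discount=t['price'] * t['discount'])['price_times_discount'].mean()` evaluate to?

filter rows where discount < 25:
   price  discount product   region
1     28        21   Cable  Central
3     94        19    Bolt     East
4      2        19   Cable  Central
5     83         4    Bolt     East
sort by price:
   price  discount product   region
4      2        19   Cable  Central
1     28        21   Cable  Central
5     83         4    Bolt     East
3     94        19    Bolt     East
drop duplicate region (keep=last):
   price  discount product   region
1     28        21   Cable  Central
3     94        19    Bolt     East
add column price_times_discount = t['price'] * t['discount']:
   price  discount product   region  price_times_discount
1     28        21   Cable  Central                   588
3     94        19    Bolt     East                  1786
Taking the mean of column 'price_times_discount' gives 1187.0.

1187.0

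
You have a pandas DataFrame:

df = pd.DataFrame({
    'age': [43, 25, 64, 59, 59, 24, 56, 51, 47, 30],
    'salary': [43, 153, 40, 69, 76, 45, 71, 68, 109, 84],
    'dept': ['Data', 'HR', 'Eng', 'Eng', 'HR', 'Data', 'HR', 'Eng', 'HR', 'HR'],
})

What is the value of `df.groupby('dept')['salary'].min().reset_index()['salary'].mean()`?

group by dept, min of salary:
dept
Data    43
Eng     40
HR      71
Name: salary, dtype: int64
reset_index():
   dept  salary
0  Data      43
1   Eng      40
2    HR      71
Hence 51.3333333333.

51.3333333333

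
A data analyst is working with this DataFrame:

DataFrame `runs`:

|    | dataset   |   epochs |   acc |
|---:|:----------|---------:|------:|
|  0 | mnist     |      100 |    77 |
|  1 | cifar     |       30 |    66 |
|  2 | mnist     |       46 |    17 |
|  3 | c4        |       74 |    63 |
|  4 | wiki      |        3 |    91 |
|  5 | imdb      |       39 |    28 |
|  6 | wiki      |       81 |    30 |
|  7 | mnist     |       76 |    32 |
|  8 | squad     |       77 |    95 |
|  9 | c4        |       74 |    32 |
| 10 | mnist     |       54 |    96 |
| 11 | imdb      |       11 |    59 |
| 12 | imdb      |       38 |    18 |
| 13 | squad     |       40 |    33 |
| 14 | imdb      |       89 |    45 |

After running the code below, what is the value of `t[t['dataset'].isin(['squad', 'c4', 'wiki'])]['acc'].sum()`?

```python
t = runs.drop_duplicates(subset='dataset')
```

drop duplicate dataset (keep=first):
  dataset  epochs  acc
0   mnist     100   77
1   cifar      30   66
3      c4      74   63
4    wiki       3   91
5    imdb      39   28
8   squad      77   95
filter rows where dataset in ['squad', 'c4', 'wiki']:
  dataset  epochs  acc
3      c4      74   63
4    wiki       3   91
8   squad      77   95
Reading off the sum of column 'acc', we get 249.

249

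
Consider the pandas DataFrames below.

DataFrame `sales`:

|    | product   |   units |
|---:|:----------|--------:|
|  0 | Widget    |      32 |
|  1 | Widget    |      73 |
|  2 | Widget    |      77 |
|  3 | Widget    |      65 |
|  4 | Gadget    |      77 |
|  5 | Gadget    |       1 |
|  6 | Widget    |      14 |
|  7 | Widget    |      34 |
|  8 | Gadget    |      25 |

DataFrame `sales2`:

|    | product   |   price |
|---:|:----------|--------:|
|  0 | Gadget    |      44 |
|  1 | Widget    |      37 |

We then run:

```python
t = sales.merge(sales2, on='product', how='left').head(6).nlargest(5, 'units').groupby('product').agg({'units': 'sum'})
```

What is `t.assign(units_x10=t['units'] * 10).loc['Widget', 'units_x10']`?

merge on 'product' (how='left') → 9 rows:
  product  units  price
0  Widget     32     37
1  Widget     73     37
2  Widget     77     37
3  Widget     65     37
4  Gadget     77     44
5  Gadget      1     44
6  Widget     14     37
7  Widget     34     37
8  Gadget     25     44
take first 6 rows:
  product  units  price
0  Widget     32     37
1  Widget     73     37
2  Widget     77     37
3  Widget     65     37
4  Gadget     77     44
5  Gadget      1     44
take 5 rows with largest units:
  product  units  price
2  Widget     77     37
4  Gadget     77     44
1  Widget     73     37
3  Widget     65     37
0  Widget     32     37
group by product, sum of units:
         units
product       
Gadget      77
Widget     247
add column units_x10 = t['units'] * 10:
         units  units_x10
product                  
Gadget      77        770
Widget     247       2470
Hence 2470.

2470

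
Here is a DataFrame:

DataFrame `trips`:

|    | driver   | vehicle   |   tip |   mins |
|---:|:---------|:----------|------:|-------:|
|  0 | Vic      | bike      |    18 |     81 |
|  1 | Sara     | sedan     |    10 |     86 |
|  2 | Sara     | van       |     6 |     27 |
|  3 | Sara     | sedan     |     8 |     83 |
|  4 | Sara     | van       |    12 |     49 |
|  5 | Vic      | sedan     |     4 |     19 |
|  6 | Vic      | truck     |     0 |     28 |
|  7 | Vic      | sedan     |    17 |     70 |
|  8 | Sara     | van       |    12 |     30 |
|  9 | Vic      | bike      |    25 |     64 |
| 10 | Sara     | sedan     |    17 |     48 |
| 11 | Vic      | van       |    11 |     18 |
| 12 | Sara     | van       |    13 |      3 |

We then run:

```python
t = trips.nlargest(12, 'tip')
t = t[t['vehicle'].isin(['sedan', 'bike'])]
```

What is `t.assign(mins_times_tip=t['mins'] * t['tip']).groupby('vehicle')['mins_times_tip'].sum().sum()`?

6664

take 12 rows with largest tip:
   driver vehicle  tip  mins
9     Vic    bike   25    64
0     Vic    bike   18    81
7     Vic   sedan   17    70
10   Sara   sedan   17    48
12   Sara     van   13     3
4    Sara     van   12    49
8    Sara     van   12    30
11    Vic     van   11    18
1    Sara   sedan   10    86
3    Sara   sedan    8    83
2    Sara     van    6    27
5     Vic   sedan    4    19
filter rows where vehicle in ['sedan', 'bike']:
   driver vehicle  tip  mins
9     Vic    bike   25    64
0     Vic    bike   18    81
7     Vic   sedan   17    70
10   Sara   sedan   17    48
1    Sara   sedan   10    86
3    Sara   sedan    8    83
5     Vic   sedan    4    19
add column mins_times_tip = t['mins'] * t['tip']:
   driver vehicle  tip  mins  mins_times_tip
9     Vic    bike   25    64            1600
0     Vic    bike   18    81            1458
7     Vic   sedan   17    70            1190
10   Sara   sedan   17    48             816
1    Sara   sedan   10    86             860
3    Sara   sedan    8    83             664
5     Vic   sedan    4    19              76
group by vehicle, sum of mins_times_tip:
vehicle
bike     3058
sedan    3606
Name: mins_times_tip, dtype: int64
sum of the resulting series → 6664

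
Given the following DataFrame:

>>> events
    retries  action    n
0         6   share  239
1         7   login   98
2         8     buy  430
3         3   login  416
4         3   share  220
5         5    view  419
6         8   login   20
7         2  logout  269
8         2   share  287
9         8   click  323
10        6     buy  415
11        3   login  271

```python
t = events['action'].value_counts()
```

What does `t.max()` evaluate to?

4

value_counts of action:
action
login     4
share     3
buy       2
view      1
logout    1
click     1
Name: count, dtype: int64
Taking the max of the resulting series gives 4.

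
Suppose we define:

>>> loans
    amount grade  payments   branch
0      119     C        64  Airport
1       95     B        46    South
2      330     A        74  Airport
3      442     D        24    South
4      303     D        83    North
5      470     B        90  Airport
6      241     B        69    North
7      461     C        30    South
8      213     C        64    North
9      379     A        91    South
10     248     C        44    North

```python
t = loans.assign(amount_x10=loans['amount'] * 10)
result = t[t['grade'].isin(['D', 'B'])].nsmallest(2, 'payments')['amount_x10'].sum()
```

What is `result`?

5370

add column amount_x10 = loans['amount'] * 10:
    amount grade  payments   branch  amount_x10
0      119     C        64  Airport        1190
1       95     B        46    South         950
2      330     A        74  Airport        3300
3      442     D        24    South        4420
4      303     D        83    North        3030
5      470     B        90  Airport        4700
6      241     B        69    North        2410
7      461     C        30    South        4610
8      213     C        64    North        2130
9      379     A        91    South        3790
10     248     C        44    North        2480
filter rows where grade in ['D', 'B']:
   amount grade  payments   branch  amount_x10
1      95     B        46    South         950
3     442     D        24    South        4420
4     303     D        83    North        3030
5     470     B        90  Airport        4700
6     241     B        69    North        2410
take 2 rows with smallest payments:
   amount grade  payments branch  amount_x10
3     442     D        24  South        4420
1      95     B        46  South         950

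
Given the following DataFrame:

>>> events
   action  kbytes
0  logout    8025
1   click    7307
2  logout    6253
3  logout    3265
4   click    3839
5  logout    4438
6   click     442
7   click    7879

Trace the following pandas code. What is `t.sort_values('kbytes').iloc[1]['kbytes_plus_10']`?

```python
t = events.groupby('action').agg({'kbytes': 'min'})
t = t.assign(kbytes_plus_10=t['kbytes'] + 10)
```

group by action, min of kbytes:
        kbytes
action        
click      442
logout    3265
add column kbytes_plus_10 = t['kbytes'] + 10:
        kbytes  kbytes_plus_10
action                        
click      442             452
logout    3265            3275
sort by kbytes:
        kbytes  kbytes_plus_10
action                        
click      442             452
logout    3265            3275
Hence 3275.

3275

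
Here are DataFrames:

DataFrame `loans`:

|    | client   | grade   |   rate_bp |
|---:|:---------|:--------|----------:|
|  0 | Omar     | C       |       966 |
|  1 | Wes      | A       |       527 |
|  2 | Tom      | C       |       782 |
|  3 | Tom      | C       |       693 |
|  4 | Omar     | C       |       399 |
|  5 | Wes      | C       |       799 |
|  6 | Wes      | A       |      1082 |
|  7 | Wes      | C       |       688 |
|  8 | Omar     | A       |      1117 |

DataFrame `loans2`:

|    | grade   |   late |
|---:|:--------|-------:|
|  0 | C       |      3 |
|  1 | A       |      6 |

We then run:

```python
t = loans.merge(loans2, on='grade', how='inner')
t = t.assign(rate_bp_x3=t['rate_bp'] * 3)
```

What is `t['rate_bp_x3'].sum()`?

21159

merge on 'grade' (how='inner') → 9 rows:
  client grade  rate_bp  late
0   Omar     C      966     3
1    Wes     A      527     6
2    Tom     C      782     3
3    Tom     C      693     3
4   Omar     C      399     3
5    Wes     C      799     3
6    Wes     A     1082     6
7    Wes     C      688     3
8   Omar     A     1117     6
add column rate_bp_x3 = t['rate_bp'] * 3:
  client grade  rate_bp  late  rate_bp_x3
0   Omar     C      966     3        2898
1    Wes     A      527     6        1581
2    Tom     C      782     3        2346
3    Tom     C      693     3        2079
4   Omar     C      399     3        1197
5    Wes     C      799     3        2397
6    Wes     A     1082     6        3246
7    Wes     C      688     3        2064
8   Omar     A     1117     6        3351
Hence 21159.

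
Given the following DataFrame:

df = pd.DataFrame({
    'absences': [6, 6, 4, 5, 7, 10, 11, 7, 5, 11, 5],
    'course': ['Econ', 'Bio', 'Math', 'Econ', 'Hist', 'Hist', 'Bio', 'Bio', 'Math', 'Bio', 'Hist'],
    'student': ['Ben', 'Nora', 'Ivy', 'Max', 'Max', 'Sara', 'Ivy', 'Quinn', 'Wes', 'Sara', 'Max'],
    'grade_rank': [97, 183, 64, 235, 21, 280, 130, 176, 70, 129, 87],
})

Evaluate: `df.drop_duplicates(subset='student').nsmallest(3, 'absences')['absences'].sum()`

drop duplicate student (keep=first):
   absences course student  grade_rank
0         6   Econ     Ben          97
1         6    Bio    Nora         183
2         4   Math     Ivy          64
3         5   Econ     Max         235
5        10   Hist    Sara         280
7         7    Bio   Quinn         176
8         5   Math     Wes          70
take 3 rows with smallest absences:
   absences course student  grade_rank
2         4   Math     Ivy          64
3         5   Econ     Max         235
8         5   Math     Wes          70
So sum() = 14.

14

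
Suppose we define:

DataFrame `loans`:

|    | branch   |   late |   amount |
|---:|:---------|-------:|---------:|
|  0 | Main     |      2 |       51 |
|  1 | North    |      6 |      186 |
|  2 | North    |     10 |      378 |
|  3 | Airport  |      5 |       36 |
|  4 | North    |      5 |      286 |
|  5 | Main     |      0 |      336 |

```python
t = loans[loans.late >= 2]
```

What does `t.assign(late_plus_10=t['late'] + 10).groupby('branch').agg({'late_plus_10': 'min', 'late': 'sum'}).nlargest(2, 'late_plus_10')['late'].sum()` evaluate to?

26

filter rows where late >= 2:
    branch  late  amount
0     Main     2      51
1    North     6     186
2    North    10     378
3  Airport     5      36
4    North     5     286
add column late_plus_10 = t['late'] + 10:
    branch  late  amount  late_plus_10
0     Main     2      51            12
1    North     6     186            16
2    North    10     378            20
3  Airport     5      36            15
4    North     5     286            15
group by branch: min(late_plus_10), sum(late):
         late_plus_10  late
branch                     
Airport            15     5
Main               12     2
North              15    21
take 2 rows with largest late_plus_10:
         late_plus_10  late
branch                     
Airport            15     5
North              15    21
Hence 26.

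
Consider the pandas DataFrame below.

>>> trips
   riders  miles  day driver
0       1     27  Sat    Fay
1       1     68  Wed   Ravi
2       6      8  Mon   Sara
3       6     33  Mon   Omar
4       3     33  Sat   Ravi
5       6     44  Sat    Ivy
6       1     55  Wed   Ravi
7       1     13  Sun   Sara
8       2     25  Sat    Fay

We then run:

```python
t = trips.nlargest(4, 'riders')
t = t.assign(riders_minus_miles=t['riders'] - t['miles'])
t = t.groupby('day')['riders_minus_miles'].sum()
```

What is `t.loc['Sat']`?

-68

take 4 rows with largest riders:
   riders  miles  day driver
2       6      8  Mon   Sara
3       6     33  Mon   Omar
5       6     44  Sat    Ivy
4       3     33  Sat   Ravi
add column riders_minus_miles = t['riders'] - t['miles']:
   riders  miles  day driver  riders_minus_miles
2       6      8  Mon   Sara                  -2
3       6     33  Mon   Omar                 -27
5       6     44  Sat    Ivy                 -38
4       3     33  Sat   Ravi                 -30
group by day, sum of riders_minus_miles:
day
Mon   -29
Sat   -68
Name: riders_minus_miles, dtype: int64
Reading off the value at index 'Sat', we get -68.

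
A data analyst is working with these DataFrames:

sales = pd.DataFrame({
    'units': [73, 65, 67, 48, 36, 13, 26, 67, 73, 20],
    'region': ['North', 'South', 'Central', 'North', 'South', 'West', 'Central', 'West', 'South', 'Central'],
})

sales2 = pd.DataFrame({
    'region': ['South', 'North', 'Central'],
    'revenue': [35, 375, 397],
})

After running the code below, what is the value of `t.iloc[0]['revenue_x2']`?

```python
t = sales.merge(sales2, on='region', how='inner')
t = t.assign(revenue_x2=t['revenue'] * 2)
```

750

merge on 'region' (how='inner') → 8 rows:
   units   region  revenue
0     73    North      375
1     65    South       35
2     67  Central      397
3     48    North      375
4     36    South       35
5     26  Central      397
6     73    South       35
7     20  Central      397
add column revenue_x2 = t['revenue'] * 2:
   units   region  revenue  revenue_x2
0     73    North      375         750
1     65    South       35          70
2     67  Central      397         794
3     48    North      375         750
4     36    South       35          70
5     26  Central      397         794
6     73    South       35          70
7     20  Central      397         794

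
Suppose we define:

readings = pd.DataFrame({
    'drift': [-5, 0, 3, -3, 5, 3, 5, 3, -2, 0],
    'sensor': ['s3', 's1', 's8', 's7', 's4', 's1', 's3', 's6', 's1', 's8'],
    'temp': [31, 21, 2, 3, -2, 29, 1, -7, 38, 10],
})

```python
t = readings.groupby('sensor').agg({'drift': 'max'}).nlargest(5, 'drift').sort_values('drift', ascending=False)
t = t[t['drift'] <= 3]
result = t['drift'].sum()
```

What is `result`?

group by sensor, max of drift:
        drift
sensor       
s1          3
s3          5
s4          5
s6          3
s7         -3
s8          3
take 5 rows with largest drift:
        drift
sensor       
s3          5
s4          5
s1          3
s6          3
s8          3
sort by drift descending:
        drift
sensor       
s3          5
s4          5
s1          3
s6          3
s8          3
filter rows where drift <= 3:
        drift
sensor       
s1          3
s6          3
s8          3

9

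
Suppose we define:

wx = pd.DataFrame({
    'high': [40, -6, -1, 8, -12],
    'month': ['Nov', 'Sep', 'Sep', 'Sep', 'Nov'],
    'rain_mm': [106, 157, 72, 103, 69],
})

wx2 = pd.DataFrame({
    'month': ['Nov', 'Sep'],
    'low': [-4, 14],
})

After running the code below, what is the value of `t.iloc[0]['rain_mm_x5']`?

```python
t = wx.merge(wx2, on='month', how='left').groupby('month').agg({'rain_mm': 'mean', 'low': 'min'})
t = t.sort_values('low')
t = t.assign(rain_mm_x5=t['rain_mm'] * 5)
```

merge on 'month' (how='left') → 5 rows:
   high month  rain_mm  low
0    40   Nov      106   -4
1    -6   Sep      157   14
2    -1   Sep       72   14
3     8   Sep      103   14
4   -12   Nov       69   -4
group by month: mean(rain_mm), min(low):
          rain_mm  low
month                 
Nov     87.500000   -4
Sep    110.666667   14
sort by low:
          rain_mm  low
month                 
Nov     87.500000   -4
Sep    110.666667   14
add column rain_mm_x5 = t['rain_mm'] * 5:
          rain_mm  low  rain_mm_x5
month                             
Nov     87.500000   -4  437.500000
Sep    110.666667   14  553.333333
Reading off the value at position 0, column 'rain_mm_x5', we get 437.5.

437.5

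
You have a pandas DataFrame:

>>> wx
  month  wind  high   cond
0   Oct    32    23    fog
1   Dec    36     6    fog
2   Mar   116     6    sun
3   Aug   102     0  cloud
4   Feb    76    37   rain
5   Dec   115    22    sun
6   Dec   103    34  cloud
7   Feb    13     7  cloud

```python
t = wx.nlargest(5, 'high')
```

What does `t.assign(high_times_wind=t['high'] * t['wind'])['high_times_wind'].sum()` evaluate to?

take 5 rows with largest high:
  month  wind  high   cond
4   Feb    76    37   rain
6   Dec   103    34  cloud
0   Oct    32    23    fog
5   Dec   115    22    sun
7   Feb    13     7  cloud
add column high_times_wind = t['high'] * t['wind']:
  month  wind  high   cond  high_times_wind
4   Feb    76    37   rain             2812
6   Dec   103    34  cloud             3502
0   Oct    32    23    fog              736
5   Dec   115    22    sun             2530
7   Feb    13     7  cloud               91

9671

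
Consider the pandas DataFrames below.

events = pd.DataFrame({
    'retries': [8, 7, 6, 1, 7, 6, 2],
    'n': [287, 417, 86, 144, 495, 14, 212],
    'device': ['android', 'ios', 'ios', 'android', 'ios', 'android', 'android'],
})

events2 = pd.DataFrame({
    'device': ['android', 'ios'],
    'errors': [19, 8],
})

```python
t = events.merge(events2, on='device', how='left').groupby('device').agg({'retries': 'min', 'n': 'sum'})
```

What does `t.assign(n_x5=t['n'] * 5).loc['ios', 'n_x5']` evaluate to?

merge on 'device' (how='left') → 7 rows:
   retries    n   device  errors
0        8  287  android      19
1        7  417      ios       8
2        6   86      ios       8
3        1  144  android      19
4        7  495      ios       8
5        6   14  android      19
6        2  212  android      19
group by device: min(retries), sum(n):
         retries    n
device               
android        1  657
ios            6  998
add column n_x5 = t['n'] * 5:
         retries    n  n_x5
device                     
android        1  657  3285
ios            6  998  4990
The value at row 'ios', column 'n_x5' is 4990.

4990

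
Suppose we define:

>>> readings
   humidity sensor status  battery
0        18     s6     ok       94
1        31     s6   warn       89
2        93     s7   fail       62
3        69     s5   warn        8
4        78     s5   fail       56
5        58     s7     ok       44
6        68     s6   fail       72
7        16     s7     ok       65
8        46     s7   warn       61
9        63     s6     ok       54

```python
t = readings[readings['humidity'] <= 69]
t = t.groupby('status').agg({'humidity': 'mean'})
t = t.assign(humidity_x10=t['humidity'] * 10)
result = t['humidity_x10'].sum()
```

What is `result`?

filter rows where humidity <= 69:
   humidity sensor status  battery
0        18     s6     ok       94
1        31     s6   warn       89
3        69     s5   warn        8
5        58     s7     ok       44
6        68     s6   fail       72
7        16     s7     ok       65
8        46     s7   warn       61
9        63     s6     ok       54
group by status, mean of humidity:
         humidity
status           
fail    68.000000
ok      38.750000
warn    48.666667
add column humidity_x10 = t['humidity'] * 10:
         humidity  humidity_x10
status                         
fail    68.000000    680.000000
ok      38.750000    387.500000
warn    48.666667    486.666667

1554.16666667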